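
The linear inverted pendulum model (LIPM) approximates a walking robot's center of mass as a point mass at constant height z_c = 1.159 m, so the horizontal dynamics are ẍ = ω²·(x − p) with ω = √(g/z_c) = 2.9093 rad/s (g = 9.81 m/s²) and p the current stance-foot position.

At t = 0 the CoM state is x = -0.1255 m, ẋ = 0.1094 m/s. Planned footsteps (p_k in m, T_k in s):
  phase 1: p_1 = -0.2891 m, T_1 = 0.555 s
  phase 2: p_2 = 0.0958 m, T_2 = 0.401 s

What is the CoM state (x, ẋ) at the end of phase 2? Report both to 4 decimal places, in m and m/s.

phase 1: p=-0.2891, T=0.555, ωT=1.614662, cosh=2.612572, sinh=2.413614; start (x,ẋ)=(-0.125500, 0.109400) → end (x,ẋ)=(0.229077, 1.434603)
phase 2: p=0.0958, T=0.401, ωT=1.166629, cosh=1.761283, sinh=1.449868; start (x,ẋ)=(0.229077, 1.434603) → end (x,ẋ)=(1.045482, 3.088918)

x = 1.0455, ẋ = 3.0889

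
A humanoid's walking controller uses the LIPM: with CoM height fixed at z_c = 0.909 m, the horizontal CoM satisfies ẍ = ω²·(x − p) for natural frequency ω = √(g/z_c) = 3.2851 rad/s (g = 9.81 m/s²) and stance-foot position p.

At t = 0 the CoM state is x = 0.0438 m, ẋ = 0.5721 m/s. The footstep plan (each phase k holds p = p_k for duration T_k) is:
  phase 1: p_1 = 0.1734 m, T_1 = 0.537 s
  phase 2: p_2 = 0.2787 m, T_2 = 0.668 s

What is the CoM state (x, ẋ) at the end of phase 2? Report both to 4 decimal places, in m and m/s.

phase 1: p=0.1734, T=0.537, ωT=1.764099, cosh=3.003825, sinh=2.832484; start (x,ẋ)=(0.043800, 0.572100) → end (x,ẋ)=(0.277381, 0.512561)
phase 2: p=0.2787, T=0.668, ωT=2.194447, cosh=4.543227, sinh=4.431807; start (x,ẋ)=(0.277381, 0.512561) → end (x,ẋ)=(0.964186, 2.309482)

x = 0.9642, ẋ = 2.3095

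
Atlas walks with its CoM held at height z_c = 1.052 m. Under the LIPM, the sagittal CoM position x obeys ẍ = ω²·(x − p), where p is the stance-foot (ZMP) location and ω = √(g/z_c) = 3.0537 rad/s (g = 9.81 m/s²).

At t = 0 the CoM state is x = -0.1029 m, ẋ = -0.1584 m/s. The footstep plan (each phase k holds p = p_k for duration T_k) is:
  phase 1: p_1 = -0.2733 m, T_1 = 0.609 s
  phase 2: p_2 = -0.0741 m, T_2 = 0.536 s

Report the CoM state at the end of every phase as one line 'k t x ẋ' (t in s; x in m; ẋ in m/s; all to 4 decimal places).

phase 1: p=-0.2733, T=0.609, ωT=1.859703, cosh=3.288775, sinh=3.133056; start (x,ẋ)=(-0.102900, -0.158400) → end (x,ẋ)=(0.124591, 1.109345)
phase 2: p=-0.0741, T=0.536, ωT=1.636783, cosh=2.666609, sinh=2.472004; start (x,ẋ)=(0.124591, 1.109345) → end (x,ẋ)=(1.353758, 4.458060)

1 0.6090 0.1246 1.1093
2 1.1450 1.3538 4.4581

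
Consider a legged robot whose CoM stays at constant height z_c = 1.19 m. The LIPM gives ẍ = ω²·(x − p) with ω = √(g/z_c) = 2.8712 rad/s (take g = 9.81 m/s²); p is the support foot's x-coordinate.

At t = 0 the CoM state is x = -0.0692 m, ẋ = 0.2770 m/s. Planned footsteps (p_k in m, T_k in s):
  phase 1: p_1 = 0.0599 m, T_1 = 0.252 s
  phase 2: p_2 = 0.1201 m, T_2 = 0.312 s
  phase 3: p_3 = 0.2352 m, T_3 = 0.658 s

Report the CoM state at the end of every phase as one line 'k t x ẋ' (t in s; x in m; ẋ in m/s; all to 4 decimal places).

phase 1: p=0.0599, T=0.252, ωT=0.723542, cosh=1.273377, sinh=0.788346; start (x,ẋ)=(-0.069200, 0.277000) → end (x,ẋ)=(-0.028437, 0.060508)
phase 2: p=0.1201, T=0.312, ωT=0.895814, cosh=1.428802, sinh=1.020527; start (x,ẋ)=(-0.028437, 0.060508) → end (x,ẋ)=(-0.070623, -0.348781)
phase 3: p=0.2352, T=0.658, ωT=1.889250, cosh=3.382794, sinh=3.231609; start (x,ẋ)=(-0.070623, -0.348781) → end (x,ẋ)=(-1.191899, -4.017465)

1 0.2520 -0.0284 0.0605
2 0.5640 -0.0706 -0.3488
3 1.2220 -1.1919 -4.0175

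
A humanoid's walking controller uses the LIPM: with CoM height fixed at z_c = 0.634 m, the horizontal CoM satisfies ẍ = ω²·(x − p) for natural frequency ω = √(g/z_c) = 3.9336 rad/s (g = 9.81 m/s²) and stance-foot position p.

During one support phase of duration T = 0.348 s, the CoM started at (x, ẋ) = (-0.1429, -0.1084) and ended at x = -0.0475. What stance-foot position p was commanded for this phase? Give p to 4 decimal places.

ωT = 3.9336·0.348 = 1.368893; cosh(ωT) = 2.092692, sinh(ωT) = 1.838304
x(T) = p + (x₀−p)·cosh(ωT) + (ẋ₀/ω)·sinh(ωT) ⇒ p·(1 − cosh) = x(T) − x₀·cosh − (ẋ₀/ω)·sinh
numerator   = -0.0475 − (-0.1429)·2.092692 − (-0.1084/3.9336)·1.838304 = 0.302205
denominator = 1 − 2.092692 = -1.092692
p = 0.302205 / -1.092692 = -0.2766

p = -0.2766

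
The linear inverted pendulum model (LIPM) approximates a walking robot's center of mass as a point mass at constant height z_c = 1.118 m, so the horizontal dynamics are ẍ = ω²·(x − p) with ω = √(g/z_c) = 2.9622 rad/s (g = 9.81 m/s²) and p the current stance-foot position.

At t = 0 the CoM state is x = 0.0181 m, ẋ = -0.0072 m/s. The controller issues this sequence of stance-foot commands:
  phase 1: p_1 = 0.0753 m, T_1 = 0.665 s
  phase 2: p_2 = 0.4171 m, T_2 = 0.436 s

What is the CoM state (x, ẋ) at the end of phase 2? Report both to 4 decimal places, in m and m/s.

phase 1: p=0.0753, T=0.665, ωT=1.969863, cosh=3.654585, sinh=3.515109; start (x,ẋ)=(0.018100, -0.007200) → end (x,ẋ)=(-0.142286, -0.621906)
phase 2: p=0.4171, T=0.436, ωT=1.291519, cosh=1.956581, sinh=1.681728; start (x,ẋ)=(-0.142286, -0.621906) → end (x,ẋ)=(-1.030459, -4.003456)

x = -1.0305, ẋ = -4.0035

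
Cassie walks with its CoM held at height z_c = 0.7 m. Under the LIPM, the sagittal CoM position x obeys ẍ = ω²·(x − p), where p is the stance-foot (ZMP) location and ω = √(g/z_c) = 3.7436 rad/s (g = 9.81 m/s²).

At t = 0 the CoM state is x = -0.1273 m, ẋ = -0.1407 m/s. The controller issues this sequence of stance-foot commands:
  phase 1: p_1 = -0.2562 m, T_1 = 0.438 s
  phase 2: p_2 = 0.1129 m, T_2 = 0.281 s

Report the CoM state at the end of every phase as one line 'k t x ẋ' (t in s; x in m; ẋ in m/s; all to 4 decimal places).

1 0.4380 -0.0047 0.8204
2 0.7190 0.1994 0.7642

phase 1: p=-0.2562, T=0.438, ωT=1.639697, cosh=2.673823, sinh=2.479784; start (x,ẋ)=(-0.127300, -0.140700) → end (x,ẋ)=(-0.004745, 0.820413)
phase 2: p=0.1129, T=0.281, ωT=1.051952, cosh=1.606245, sinh=1.256989; start (x,ẋ)=(-0.004745, 0.820413) → end (x,ẋ)=(0.199404, 0.764187)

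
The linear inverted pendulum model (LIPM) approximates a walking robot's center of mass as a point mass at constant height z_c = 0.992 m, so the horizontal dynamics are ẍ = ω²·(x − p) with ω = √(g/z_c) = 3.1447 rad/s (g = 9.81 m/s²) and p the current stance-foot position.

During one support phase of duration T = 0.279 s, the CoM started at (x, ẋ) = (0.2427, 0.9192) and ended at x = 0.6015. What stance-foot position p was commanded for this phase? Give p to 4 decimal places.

p = 0.0766

ωT = 3.1447·0.279 = 0.877371; cosh(ωT) = 1.410223, sinh(ωT) = 0.994348
x(T) = p + (x₀−p)·cosh(ωT) + (ẋ₀/ω)·sinh(ωT) ⇒ p·(1 − cosh) = x(T) − x₀·cosh − (ẋ₀/ω)·sinh
numerator   = 0.6015 − (0.2427)·1.410223 − (0.9192/3.1447)·0.994348 = -0.031410
denominator = 1 − 1.410223 = -0.410223
p = -0.031410 / -0.410223 = 0.0766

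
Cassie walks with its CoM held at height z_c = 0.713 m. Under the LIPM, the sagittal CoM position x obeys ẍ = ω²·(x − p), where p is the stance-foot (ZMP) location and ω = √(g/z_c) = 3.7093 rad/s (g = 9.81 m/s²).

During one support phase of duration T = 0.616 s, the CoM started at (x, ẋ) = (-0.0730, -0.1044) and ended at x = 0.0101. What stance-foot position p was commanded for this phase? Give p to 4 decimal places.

p = -0.1285

ωT = 3.7093·0.616 = 2.284929; cosh(ωT) = 4.963384, sinh(ωT) = 4.861603
x(T) = p + (x₀−p)·cosh(ωT) + (ẋ₀/ω)·sinh(ωT) ⇒ p·(1 − cosh) = x(T) − x₀·cosh − (ẋ₀/ω)·sinh
numerator   = 0.0101 − (-0.0730)·4.963384 − (-0.1044/3.7093)·4.861603 = 0.509259
denominator = 1 − 4.963384 = -3.963384
p = 0.509259 / -3.963384 = -0.1285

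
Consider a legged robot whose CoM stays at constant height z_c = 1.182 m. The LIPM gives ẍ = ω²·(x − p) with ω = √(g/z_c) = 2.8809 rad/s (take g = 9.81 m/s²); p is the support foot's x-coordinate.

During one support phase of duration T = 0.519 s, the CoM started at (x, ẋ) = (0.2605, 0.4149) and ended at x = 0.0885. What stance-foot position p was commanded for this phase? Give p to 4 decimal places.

p = 0.6159

ωT = 2.8809·0.519 = 1.495187; cosh(ωT) = 2.342189, sinh(ωT) = 2.117982
x(T) = p + (x₀−p)·cosh(ωT) + (ẋ₀/ω)·sinh(ωT) ⇒ p·(1 − cosh) = x(T) − x₀·cosh − (ẋ₀/ω)·sinh
numerator   = 0.0885 − (0.2605)·2.342189 − (0.4149/2.8809)·2.117982 = -0.826667
denominator = 1 − 2.342189 = -1.342189
p = -0.826667 / -1.342189 = 0.6159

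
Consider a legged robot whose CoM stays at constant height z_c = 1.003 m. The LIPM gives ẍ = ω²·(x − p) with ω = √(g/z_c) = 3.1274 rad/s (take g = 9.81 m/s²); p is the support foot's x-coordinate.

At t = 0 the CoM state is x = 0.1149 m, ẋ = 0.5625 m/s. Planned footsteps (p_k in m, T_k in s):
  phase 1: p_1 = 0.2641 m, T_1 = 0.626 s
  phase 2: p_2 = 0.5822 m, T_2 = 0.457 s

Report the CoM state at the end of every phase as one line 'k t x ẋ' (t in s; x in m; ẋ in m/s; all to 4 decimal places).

phase 1: p=0.2641, T=0.626, ωT=1.957752, cosh=3.612282, sinh=3.471107; start (x,ẋ)=(0.114900, 0.562500) → end (x,ẋ)=(0.349467, 0.412262)
phase 2: p=0.5822, T=0.457, ωT=1.429222, cosh=2.207472, sinh=1.967977; start (x,ẋ)=(0.349467, 0.412262) → end (x,ẋ)=(0.327873, -0.522331)

1 0.6260 0.3495 0.4123
2 1.0830 0.3279 -0.5223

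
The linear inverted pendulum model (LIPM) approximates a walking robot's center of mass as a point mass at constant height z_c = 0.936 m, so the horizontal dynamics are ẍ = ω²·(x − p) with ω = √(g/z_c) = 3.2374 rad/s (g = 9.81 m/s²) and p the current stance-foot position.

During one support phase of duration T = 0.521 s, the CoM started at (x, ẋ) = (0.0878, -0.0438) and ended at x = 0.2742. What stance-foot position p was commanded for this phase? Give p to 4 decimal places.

ωT = 3.2374·0.521 = 1.686685; cosh(ωT) = 2.793340, sinh(ωT) = 2.608207
x(T) = p + (x₀−p)·cosh(ωT) + (ẋ₀/ω)·sinh(ωT) ⇒ p·(1 − cosh) = x(T) − x₀·cosh − (ẋ₀/ω)·sinh
numerator   = 0.2742 − (0.0878)·2.793340 − (-0.0438/3.2374)·2.608207 = 0.064232
denominator = 1 − 2.793340 = -1.793340
p = 0.064232 / -1.793340 = -0.0358

p = -0.0358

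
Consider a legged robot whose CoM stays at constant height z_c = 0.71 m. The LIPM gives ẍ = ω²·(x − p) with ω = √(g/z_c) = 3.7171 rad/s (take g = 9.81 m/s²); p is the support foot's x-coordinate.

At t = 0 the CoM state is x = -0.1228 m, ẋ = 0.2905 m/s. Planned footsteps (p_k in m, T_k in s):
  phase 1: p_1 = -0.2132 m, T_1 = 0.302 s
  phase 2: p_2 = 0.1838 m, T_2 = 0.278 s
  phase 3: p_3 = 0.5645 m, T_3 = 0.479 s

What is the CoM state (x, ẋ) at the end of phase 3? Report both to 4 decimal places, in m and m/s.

phase 1: p=-0.2132, T=0.302, ωT=1.122564, cosh=1.699084, sinh=1.373639; start (x,ẋ)=(-0.122800, 0.290500) → end (x,ẋ)=(0.047750, 0.955162)
phase 2: p=0.1838, T=0.278, ωT=1.033354, cosh=1.583144, sinh=1.227332; start (x,ẋ)=(0.047750, 0.955162) → end (x,ẋ)=(0.283794, 0.891484)
phase 3: p=0.5645, T=0.479, ωT=1.780491, cosh=3.050662, sinh=2.882106; start (x,ẋ)=(0.283794, 0.891484) → end (x,ẋ)=(0.399387, -0.287604)

x = 0.3994, ẋ = -0.2876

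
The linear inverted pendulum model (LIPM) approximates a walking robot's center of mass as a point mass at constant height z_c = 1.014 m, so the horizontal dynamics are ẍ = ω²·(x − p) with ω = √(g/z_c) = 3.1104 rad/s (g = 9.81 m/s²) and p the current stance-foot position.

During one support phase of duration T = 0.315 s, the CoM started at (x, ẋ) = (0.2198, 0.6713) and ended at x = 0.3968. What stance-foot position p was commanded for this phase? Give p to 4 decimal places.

ωT = 3.1104·0.315 = 0.979776; cosh(ωT) = 1.519627, sinh(ωT) = 1.144232
x(T) = p + (x₀−p)·cosh(ωT) + (ẋ₀/ω)·sinh(ωT) ⇒ p·(1 − cosh) = x(T) − x₀·cosh − (ẋ₀/ω)·sinh
numerator   = 0.3968 − (0.2198)·1.519627 − (0.6713/3.1104)·1.144232 = -0.184167
denominator = 1 − 1.519627 = -0.519627
p = -0.184167 / -0.519627 = 0.3544

p = 0.3544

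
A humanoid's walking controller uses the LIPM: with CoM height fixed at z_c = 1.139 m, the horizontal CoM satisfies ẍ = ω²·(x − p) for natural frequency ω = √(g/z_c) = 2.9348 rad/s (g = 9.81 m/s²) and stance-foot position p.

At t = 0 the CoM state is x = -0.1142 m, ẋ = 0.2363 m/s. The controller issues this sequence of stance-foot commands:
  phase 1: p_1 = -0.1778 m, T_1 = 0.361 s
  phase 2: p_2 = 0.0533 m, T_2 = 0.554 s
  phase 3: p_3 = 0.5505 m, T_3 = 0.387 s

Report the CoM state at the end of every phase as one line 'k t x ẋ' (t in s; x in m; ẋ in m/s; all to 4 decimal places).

phase 1: p=-0.1778, T=0.361, ωT=1.059463, cosh=1.615731, sinh=1.269089; start (x,ẋ)=(-0.114200, 0.236300) → end (x,ẋ)=(0.027143, 0.618677)
phase 2: p=0.0533, T=0.554, ωT=1.625879, cosh=2.639812, sinh=2.443074; start (x,ẋ)=(0.027143, 0.618677) → end (x,ẋ)=(0.499269, 1.445649)
phase 3: p=0.5505, T=0.387, ωT=1.135768, cosh=1.717369, sinh=1.396194; start (x,ẋ)=(0.499269, 1.445649) → end (x,ẋ)=(1.150266, 2.272790)

1 0.3610 0.0271 0.6187
2 0.9150 0.4993 1.4456
3 1.3020 1.1503 2.2728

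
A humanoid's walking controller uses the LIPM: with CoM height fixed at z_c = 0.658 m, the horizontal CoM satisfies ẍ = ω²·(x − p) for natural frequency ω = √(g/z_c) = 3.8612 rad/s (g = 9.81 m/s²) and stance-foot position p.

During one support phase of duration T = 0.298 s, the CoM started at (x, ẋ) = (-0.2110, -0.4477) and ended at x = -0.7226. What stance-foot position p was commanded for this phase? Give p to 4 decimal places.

p = 0.2586

ωT = 3.8612·0.298 = 1.150638; cosh(ωT) = 1.738321, sinh(ωT) = 1.421886
x(T) = p + (x₀−p)·cosh(ωT) + (ẋ₀/ω)·sinh(ωT) ⇒ p·(1 − cosh) = x(T) − x₀·cosh − (ẋ₀/ω)·sinh
numerator   = -0.7226 − (-0.2110)·1.738321 − (-0.4477/3.8612)·1.421886 = -0.190949
denominator = 1 − 1.738321 = -0.738321
p = -0.190949 / -0.738321 = 0.2586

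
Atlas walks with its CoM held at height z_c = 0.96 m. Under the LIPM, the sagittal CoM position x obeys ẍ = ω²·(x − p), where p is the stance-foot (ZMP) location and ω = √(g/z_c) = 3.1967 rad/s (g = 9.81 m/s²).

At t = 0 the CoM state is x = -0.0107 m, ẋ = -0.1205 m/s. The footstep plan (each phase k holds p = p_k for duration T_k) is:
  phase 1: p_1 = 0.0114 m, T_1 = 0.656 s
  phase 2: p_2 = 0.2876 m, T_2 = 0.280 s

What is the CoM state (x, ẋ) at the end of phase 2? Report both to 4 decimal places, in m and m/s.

phase 1: p=0.0114, T=0.656, ωT=2.097035, cosh=4.132407, sinh=4.009587; start (x,ẋ)=(-0.010700, -0.120500) → end (x,ẋ)=(-0.231068, -0.781221)
phase 2: p=0.2876, T=0.280, ωT=0.895076, cosh=1.428049, sinh=1.019473; start (x,ẋ)=(-0.231068, -0.781221) → end (x,ẋ)=(-0.702226, -2.805934)

x = -0.7022, ẋ = -2.8059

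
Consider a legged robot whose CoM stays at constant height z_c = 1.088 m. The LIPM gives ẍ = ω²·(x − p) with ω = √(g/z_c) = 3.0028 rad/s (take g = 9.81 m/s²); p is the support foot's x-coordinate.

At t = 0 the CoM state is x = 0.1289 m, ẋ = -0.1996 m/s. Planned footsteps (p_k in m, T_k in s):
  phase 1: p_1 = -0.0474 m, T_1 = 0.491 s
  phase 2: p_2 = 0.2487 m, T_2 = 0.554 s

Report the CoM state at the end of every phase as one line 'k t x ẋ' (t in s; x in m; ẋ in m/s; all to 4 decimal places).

phase 1: p=-0.0474, T=0.491, ωT=1.474375, cosh=2.298613, sinh=2.069691; start (x,ẋ)=(0.128900, -0.199600) → end (x,ẋ)=(0.220270, 0.636878)
phase 2: p=0.2487, T=0.554, ωT=1.663551, cosh=2.733743, sinh=2.544278; start (x,ẋ)=(0.220270, 0.636878) → end (x,ẋ)=(0.710609, 1.523860)

1 0.4910 0.2203 0.6369
2 1.0450 0.7106 1.5239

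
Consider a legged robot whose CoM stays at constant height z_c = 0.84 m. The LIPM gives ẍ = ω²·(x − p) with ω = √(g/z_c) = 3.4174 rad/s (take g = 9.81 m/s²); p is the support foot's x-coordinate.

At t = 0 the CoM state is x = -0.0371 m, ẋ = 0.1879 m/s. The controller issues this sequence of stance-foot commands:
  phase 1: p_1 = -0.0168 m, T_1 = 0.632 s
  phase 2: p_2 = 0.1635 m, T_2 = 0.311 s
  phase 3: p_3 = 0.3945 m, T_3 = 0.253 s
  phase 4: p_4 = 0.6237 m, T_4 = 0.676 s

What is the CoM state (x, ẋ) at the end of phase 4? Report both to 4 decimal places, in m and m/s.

phase 1: p=-0.0168, T=0.632, ωT=2.159797, cosh=4.392362, sinh=4.277014; start (x,ẋ)=(-0.037100, 0.187900) → end (x,ẋ)=(0.129199, 0.528615)
phase 2: p=0.1635, T=0.311, ωT=1.062811, cosh=1.619990, sinh=1.274507; start (x,ẋ)=(0.129199, 0.528615) → end (x,ẋ)=(0.305078, 0.706955)
phase 3: p=0.3945, T=0.253, ωT=0.864602, cosh=1.397640, sinh=0.976421; start (x,ẋ)=(0.305078, 0.706955) → end (x,ẋ)=(0.471512, 0.689684)
phase 4: p=0.6237, T=0.676, ωT=2.310162, cosh=5.087653, sinh=4.988408; start (x,ẋ)=(0.471512, 0.689684) → end (x,ẋ)=(0.856159, 0.914469)

x = 0.8562, ẋ = 0.9145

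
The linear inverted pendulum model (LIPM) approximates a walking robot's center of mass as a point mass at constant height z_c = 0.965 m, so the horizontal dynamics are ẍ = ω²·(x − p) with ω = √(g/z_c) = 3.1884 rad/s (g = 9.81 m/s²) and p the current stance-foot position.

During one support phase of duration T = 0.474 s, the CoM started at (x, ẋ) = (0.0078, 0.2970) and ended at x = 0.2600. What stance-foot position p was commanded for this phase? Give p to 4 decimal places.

ωT = 3.1884·0.474 = 1.511302; cosh(ωT) = 2.376625, sinh(ωT) = 2.156002
x(T) = p + (x₀−p)·cosh(ωT) + (ẋ₀/ω)·sinh(ωT) ⇒ p·(1 − cosh) = x(T) − x₀·cosh − (ẋ₀/ω)·sinh
numerator   = 0.2600 − (0.0078)·2.376625 − (0.2970/3.1884)·2.156002 = 0.040630
denominator = 1 − 2.376625 = -1.376625
p = 0.040630 / -1.376625 = -0.0295

p = -0.0295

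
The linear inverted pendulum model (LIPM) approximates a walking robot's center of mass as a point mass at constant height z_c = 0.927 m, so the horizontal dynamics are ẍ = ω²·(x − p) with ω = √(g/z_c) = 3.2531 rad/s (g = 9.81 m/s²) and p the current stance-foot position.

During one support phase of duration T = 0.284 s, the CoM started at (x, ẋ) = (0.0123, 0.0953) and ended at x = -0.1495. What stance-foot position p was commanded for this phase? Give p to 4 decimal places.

ωT = 3.2531·0.284 = 0.923880; cosh(ωT) = 1.458011, sinh(ωT) = 1.061035
x(T) = p + (x₀−p)·cosh(ωT) + (ẋ₀/ω)·sinh(ωT) ⇒ p·(1 − cosh) = x(T) − x₀·cosh − (ẋ₀/ω)·sinh
numerator   = -0.1495 − (0.0123)·1.458011 − (0.0953/3.2531)·1.061035 = -0.198517
denominator = 1 − 1.458011 = -0.458011
p = -0.198517 / -0.458011 = 0.4334

p = 0.4334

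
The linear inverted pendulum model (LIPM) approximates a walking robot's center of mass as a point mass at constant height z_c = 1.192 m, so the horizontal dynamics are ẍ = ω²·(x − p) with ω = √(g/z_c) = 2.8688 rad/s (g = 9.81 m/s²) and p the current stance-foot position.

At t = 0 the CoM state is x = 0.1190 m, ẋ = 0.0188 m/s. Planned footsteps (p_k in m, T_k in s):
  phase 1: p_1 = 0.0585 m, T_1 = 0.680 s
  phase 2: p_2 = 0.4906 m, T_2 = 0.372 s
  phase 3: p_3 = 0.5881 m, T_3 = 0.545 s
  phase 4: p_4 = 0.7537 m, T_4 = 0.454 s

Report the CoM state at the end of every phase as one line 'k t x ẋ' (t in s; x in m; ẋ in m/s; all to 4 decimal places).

1 0.6800 0.2982 0.6656
2 1.0520 0.4751 0.3744
3 1.5970 0.6045 0.1932
4 2.0510 0.5736 -0.3477

phase 1: p=0.0585, T=0.680, ωT=1.950784, cosh=3.588181, sinh=3.446019; start (x,ẋ)=(0.119000, 0.018800) → end (x,ẋ)=(0.298168, 0.665557)
phase 2: p=0.4906, T=0.372, ωT=1.067194, cosh=1.625591, sinh=1.281618; start (x,ẋ)=(0.298168, 0.665557) → end (x,ẋ)=(0.475117, 0.374406)
phase 3: p=0.5881, T=0.545, ωT=1.563496, cosh=2.492445, sinh=2.283042; start (x,ẋ)=(0.475117, 0.374406) → end (x,ẋ)=(0.604456, 0.193195)
phase 4: p=0.7537, T=0.454, ωT=1.302435, cosh=1.975056, sinh=1.703187; start (x,ẋ)=(0.604456, 0.193195) → end (x,ẋ)=(0.573633, -0.347651)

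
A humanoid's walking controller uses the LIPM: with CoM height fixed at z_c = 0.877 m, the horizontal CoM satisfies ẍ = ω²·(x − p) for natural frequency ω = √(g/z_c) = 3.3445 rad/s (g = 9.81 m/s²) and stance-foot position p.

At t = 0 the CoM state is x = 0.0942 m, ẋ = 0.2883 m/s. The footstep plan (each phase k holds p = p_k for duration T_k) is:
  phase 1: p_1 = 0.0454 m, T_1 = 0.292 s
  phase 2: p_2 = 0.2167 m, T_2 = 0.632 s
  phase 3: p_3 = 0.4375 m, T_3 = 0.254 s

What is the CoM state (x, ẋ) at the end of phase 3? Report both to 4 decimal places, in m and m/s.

phase 1: p=0.0454, T=0.292, ωT=0.976594, cosh=1.515994, sinh=1.139402; start (x,ẋ)=(0.094200, 0.288300) → end (x,ẋ)=(0.217598, 0.623025)
phase 2: p=0.2167, T=0.632, ωT=2.113724, cosh=4.199901, sinh=4.079114; start (x,ẋ)=(0.217598, 0.623025) → end (x,ẋ)=(0.980344, 2.628899)
phase 3: p=0.4375, T=0.254, ωT=0.849503, cosh=1.383056, sinh=0.955428; start (x,ẋ)=(0.980344, 2.628899) → end (x,ẋ)=(1.939286, 5.370536)

x = 1.9393, ẋ = 5.3705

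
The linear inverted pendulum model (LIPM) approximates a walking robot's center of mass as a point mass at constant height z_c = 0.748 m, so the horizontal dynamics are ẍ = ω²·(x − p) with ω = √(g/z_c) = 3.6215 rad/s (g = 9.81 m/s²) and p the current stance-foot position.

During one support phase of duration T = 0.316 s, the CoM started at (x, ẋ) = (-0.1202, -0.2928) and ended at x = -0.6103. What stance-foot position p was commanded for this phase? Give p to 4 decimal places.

ωT = 3.6215·0.316 = 1.144394; cosh(ωT) = 1.729477, sinh(ωT) = 1.411060
x(T) = p + (x₀−p)·cosh(ωT) + (ẋ₀/ω)·sinh(ωT) ⇒ p·(1 − cosh) = x(T) − x₀·cosh − (ẋ₀/ω)·sinh
numerator   = -0.6103 − (-0.1202)·1.729477 − (-0.2928/3.6215)·1.411060 = -0.288332
denominator = 1 − 1.729477 = -0.729477
p = -0.288332 / -0.729477 = 0.3953

p = 0.3953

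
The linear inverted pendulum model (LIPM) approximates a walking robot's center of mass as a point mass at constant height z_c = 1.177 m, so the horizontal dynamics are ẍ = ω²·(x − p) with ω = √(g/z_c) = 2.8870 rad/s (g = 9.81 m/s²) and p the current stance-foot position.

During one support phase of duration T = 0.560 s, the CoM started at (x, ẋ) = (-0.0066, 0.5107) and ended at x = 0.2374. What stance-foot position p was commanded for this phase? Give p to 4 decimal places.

ωT = 2.8870·0.560 = 1.616720; cosh(ωT) = 2.617546, sinh(ωT) = 2.418997
x(T) = p + (x₀−p)·cosh(ωT) + (ẋ₀/ω)·sinh(ωT) ⇒ p·(1 − cosh) = x(T) − x₀·cosh − (ẋ₀/ω)·sinh
numerator   = 0.2374 − (-0.0066)·2.617546 − (0.5107/2.8870)·2.418997 = -0.173236
denominator = 1 − 2.617546 = -1.617546
p = -0.173236 / -1.617546 = 0.1071

p = 0.1071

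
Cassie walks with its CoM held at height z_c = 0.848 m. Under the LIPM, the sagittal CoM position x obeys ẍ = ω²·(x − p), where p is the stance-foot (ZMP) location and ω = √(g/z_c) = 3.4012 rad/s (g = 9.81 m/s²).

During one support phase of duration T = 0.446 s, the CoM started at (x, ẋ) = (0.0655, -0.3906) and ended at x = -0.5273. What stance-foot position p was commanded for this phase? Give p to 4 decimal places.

ωT = 3.4012·0.446 = 1.516935; cosh(ωT) = 2.388808, sinh(ωT) = 2.169425
x(T) = p + (x₀−p)·cosh(ωT) + (ẋ₀/ω)·sinh(ωT) ⇒ p·(1 − cosh) = x(T) − x₀·cosh − (ẋ₀/ω)·sinh
numerator   = -0.5273 − (0.0655)·2.388808 − (-0.3906/3.4012)·2.169425 = -0.434626
denominator = 1 − 2.388808 = -1.388808
p = -0.434626 / -1.388808 = 0.3129

p = 0.3129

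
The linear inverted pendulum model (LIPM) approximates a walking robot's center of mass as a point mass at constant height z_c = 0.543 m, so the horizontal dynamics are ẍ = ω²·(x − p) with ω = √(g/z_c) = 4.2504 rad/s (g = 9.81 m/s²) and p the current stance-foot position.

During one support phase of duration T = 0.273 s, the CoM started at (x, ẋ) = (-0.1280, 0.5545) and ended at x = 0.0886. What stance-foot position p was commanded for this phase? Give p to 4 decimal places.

ωT = 4.2504·0.273 = 1.160359; cosh(ωT) = 1.752226, sinh(ωT) = 1.438853
x(T) = p + (x₀−p)·cosh(ωT) + (ẋ₀/ω)·sinh(ωT) ⇒ p·(1 − cosh) = x(T) − x₀·cosh − (ẋ₀/ω)·sinh
numerator   = 0.0886 − (-0.1280)·1.752226 − (0.5545/4.2504)·1.438853 = 0.125175
denominator = 1 − 1.752226 = -0.752226
p = 0.125175 / -0.752226 = -0.1664

p = -0.1664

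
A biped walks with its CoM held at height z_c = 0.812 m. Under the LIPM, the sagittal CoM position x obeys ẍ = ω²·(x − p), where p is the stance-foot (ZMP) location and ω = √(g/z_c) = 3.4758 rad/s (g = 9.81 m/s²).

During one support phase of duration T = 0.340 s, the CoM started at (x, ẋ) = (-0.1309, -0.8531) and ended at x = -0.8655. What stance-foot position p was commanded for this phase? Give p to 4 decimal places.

ωT = 3.4758·0.340 = 1.181772; cosh(ωT) = 1.783440, sinh(ωT) = 1.476706
x(T) = p + (x₀−p)·cosh(ωT) + (ẋ₀/ω)·sinh(ωT) ⇒ p·(1 − cosh) = x(T) − x₀·cosh − (ẋ₀/ω)·sinh
numerator   = -0.8655 − (-0.1309)·1.783440 − (-0.8531/3.4758)·1.476706 = -0.269605
denominator = 1 − 1.783440 = -0.783440
p = -0.269605 / -0.783440 = 0.3441

p = 0.3441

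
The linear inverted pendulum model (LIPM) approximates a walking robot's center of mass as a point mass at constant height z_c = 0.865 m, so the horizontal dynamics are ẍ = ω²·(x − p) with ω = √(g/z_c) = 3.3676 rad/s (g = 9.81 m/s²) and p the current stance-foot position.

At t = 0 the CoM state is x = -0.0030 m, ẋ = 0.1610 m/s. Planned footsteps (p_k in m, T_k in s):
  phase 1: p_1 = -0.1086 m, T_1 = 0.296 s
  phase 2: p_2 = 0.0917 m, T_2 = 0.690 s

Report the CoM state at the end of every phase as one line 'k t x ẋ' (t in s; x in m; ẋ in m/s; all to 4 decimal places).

1 0.2960 0.1099 0.6640
2 0.9860 1.1828 3.7332

phase 1: p=-0.1086, T=0.296, ωT=0.996810, cosh=1.539339, sinh=1.170284; start (x,ẋ)=(-0.003000, 0.161000) → end (x,ẋ)=(0.109904, 0.664008)
phase 2: p=0.0917, T=0.690, ωT=2.323644, cosh=5.155369, sinh=5.057453; start (x,ẋ)=(0.109904, 0.664008) → end (x,ẋ)=(1.182753, 3.733245)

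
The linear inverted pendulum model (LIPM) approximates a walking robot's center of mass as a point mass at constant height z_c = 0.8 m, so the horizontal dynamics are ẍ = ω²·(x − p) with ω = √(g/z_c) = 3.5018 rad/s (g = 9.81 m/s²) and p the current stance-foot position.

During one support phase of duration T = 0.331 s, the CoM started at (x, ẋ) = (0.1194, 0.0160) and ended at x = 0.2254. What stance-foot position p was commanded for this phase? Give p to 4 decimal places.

p = -0.0131

ωT = 3.5018·0.331 = 1.159096; cosh(ωT) = 1.750410, sinh(ωT) = 1.436640
x(T) = p + (x₀−p)·cosh(ωT) + (ẋ₀/ω)·sinh(ωT) ⇒ p·(1 − cosh) = x(T) − x₀·cosh − (ẋ₀/ω)·sinh
numerator   = 0.2254 − (0.1194)·1.750410 − (0.0160/3.5018)·1.436640 = 0.009837
denominator = 1 − 1.750410 = -0.750410
p = 0.009837 / -0.750410 = -0.0131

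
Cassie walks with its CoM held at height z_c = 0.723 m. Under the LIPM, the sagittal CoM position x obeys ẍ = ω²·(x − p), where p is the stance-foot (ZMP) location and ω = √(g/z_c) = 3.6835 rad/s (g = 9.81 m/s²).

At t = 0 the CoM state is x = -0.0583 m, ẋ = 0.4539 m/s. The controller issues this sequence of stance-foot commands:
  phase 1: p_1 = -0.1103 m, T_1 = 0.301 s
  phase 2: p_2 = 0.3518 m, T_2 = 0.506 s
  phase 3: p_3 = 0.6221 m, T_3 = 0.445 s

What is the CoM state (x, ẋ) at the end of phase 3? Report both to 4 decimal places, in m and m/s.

x = 1.0371, ẋ = 1.7757

phase 1: p=-0.1103, T=0.301, ωT=1.108734, cosh=1.680247, sinh=1.350271; start (x,ẋ)=(-0.058300, 0.453900) → end (x,ẋ)=(0.143460, 1.021298)
phase 2: p=0.3518, T=0.506, ωT=1.863851, cosh=3.301798, sinh=3.146724; start (x,ẋ)=(0.143460, 1.021298) → end (x,ẋ)=(0.536374, 0.957261)
phase 3: p=0.6221, T=0.445, ωT=1.639158, cosh=2.672486, sinh=2.478342; start (x,ẋ)=(0.536374, 0.957261) → end (x,ẋ)=(1.037065, 1.775675)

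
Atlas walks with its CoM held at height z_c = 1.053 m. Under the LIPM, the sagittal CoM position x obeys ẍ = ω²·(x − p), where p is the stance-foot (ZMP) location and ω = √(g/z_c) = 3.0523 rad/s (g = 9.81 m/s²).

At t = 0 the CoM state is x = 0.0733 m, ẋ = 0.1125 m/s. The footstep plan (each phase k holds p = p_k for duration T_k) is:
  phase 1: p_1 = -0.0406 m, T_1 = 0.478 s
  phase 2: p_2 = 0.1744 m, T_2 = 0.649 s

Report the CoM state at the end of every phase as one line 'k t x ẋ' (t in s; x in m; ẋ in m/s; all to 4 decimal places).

phase 1: p=-0.0406, T=0.478, ωT=1.458999, cosh=2.267061, sinh=2.034592; start (x,ẋ)=(0.073300, 0.112500) → end (x,ẋ)=(0.292608, 0.962385)
phase 2: p=0.1744, T=0.649, ωT=1.980943, cosh=3.693757, sinh=3.555817; start (x,ẋ)=(0.292608, 0.962385) → end (x,ẋ)=(1.732175, 4.837777)

1 0.4780 0.2926 0.9624
2 1.1270 1.7322 4.8378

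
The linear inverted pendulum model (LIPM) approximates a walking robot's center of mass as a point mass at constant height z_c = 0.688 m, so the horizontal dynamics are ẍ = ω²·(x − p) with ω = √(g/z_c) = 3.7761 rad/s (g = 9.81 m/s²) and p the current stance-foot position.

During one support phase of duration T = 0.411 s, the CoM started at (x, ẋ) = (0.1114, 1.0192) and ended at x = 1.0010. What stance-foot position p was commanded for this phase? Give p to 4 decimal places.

p = -0.0803

ωT = 3.7761·0.411 = 1.551977; cosh(ωT) = 2.466312, sinh(ωT) = 2.254483
x(T) = p + (x₀−p)·cosh(ωT) + (ẋ₀/ω)·sinh(ωT) ⇒ p·(1 − cosh) = x(T) − x₀·cosh − (ẋ₀/ω)·sinh
numerator   = 1.0010 − (0.1114)·2.466312 − (1.0192/3.7761)·2.254483 = 0.117750
denominator = 1 − 2.466312 = -1.466312
p = 0.117750 / -1.466312 = -0.0803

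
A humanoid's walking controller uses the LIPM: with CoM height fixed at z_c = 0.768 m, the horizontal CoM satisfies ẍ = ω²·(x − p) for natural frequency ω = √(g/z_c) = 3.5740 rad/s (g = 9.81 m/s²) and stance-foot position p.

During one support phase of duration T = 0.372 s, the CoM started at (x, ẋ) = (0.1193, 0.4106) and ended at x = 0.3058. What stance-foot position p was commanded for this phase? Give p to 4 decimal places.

ωT = 3.5740·0.372 = 1.329528; cosh(ωT) = 2.021931, sinh(ωT) = 1.757329
x(T) = p + (x₀−p)·cosh(ωT) + (ẋ₀/ω)·sinh(ωT) ⇒ p·(1 − cosh) = x(T) − x₀·cosh − (ẋ₀/ω)·sinh
numerator   = 0.3058 − (0.1193)·2.021931 − (0.4106/3.5740)·1.757329 = -0.137308
denominator = 1 − 2.021931 = -1.021931
p = -0.137308 / -1.021931 = 0.1344

p = 0.1344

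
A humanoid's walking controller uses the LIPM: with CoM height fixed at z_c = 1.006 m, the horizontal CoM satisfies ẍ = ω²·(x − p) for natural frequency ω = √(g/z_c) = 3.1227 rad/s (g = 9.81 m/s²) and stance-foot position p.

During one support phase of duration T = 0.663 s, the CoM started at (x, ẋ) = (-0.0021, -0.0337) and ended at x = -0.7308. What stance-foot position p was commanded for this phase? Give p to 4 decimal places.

ωT = 3.1227·0.663 = 2.070350; cosh(ωT) = 4.026870, sinh(ωT) = 3.900728
x(T) = p + (x₀−p)·cosh(ωT) + (ẋ₀/ω)·sinh(ωT) ⇒ p·(1 − cosh) = x(T) − x₀·cosh − (ẋ₀/ω)·sinh
numerator   = -0.7308 − (-0.0021)·4.026870 − (-0.0337/3.1227)·3.900728 = -0.680247
denominator = 1 − 4.026870 = -3.026870
p = -0.680247 / -3.026870 = 0.2247

p = 0.2247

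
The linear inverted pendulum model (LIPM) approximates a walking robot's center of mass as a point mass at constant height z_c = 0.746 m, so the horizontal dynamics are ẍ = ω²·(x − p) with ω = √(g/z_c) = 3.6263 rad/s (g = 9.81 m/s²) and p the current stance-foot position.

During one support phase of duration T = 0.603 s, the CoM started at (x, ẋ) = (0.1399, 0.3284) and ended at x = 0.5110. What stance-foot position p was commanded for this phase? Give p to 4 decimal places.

p = 0.1476

ωT = 3.6263·0.603 = 2.186659; cosh(ωT) = 4.508850, sinh(ωT) = 4.396559
x(T) = p + (x₀−p)·cosh(ωT) + (ẋ₀/ω)·sinh(ωT) ⇒ p·(1 − cosh) = x(T) − x₀·cosh − (ẋ₀/ω)·sinh
numerator   = 0.5110 − (0.1399)·4.508850 − (0.3284/3.6263)·4.396559 = -0.517943
denominator = 1 − 4.508850 = -3.508850
p = -0.517943 / -3.508850 = 0.1476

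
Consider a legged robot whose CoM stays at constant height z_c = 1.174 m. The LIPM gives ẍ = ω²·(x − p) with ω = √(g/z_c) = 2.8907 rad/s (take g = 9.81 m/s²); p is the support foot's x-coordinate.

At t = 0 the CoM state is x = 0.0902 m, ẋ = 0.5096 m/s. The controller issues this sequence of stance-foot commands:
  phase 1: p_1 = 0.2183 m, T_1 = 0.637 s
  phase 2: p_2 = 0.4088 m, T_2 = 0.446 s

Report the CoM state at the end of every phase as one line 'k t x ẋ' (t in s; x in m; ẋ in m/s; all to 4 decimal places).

phase 1: p=0.2183, T=0.637, ωT=1.841376, cosh=3.231903, sinh=3.073304; start (x,ẋ)=(0.090200, 0.509600) → end (x,ẋ)=(0.346084, 0.508937)
phase 2: p=0.4088, T=0.446, ωT=1.289252, cosh=1.952774, sinh=1.677297; start (x,ẋ)=(0.346084, 0.508937) → end (x,ẋ)=(0.581636, 0.689759)

1 0.6370 0.3461 0.5089
2 1.0830 0.5816 0.6898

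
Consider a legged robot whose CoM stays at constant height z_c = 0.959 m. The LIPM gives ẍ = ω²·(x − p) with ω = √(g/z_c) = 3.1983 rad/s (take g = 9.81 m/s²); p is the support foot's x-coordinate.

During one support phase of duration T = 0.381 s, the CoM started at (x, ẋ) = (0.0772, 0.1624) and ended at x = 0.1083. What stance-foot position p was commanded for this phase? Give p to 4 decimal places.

p = 0.1335

ωT = 3.1983·0.381 = 1.218552; cosh(ωT) = 1.838973, sinh(ωT) = 1.543315
x(T) = p + (x₀−p)·cosh(ωT) + (ẋ₀/ω)·sinh(ωT) ⇒ p·(1 − cosh) = x(T) − x₀·cosh − (ẋ₀/ω)·sinh
numerator   = 0.1083 − (0.0772)·1.838973 − (0.1624/3.1983)·1.543315 = -0.112034
denominator = 1 − 1.838973 = -0.838973
p = -0.112034 / -0.838973 = 0.1335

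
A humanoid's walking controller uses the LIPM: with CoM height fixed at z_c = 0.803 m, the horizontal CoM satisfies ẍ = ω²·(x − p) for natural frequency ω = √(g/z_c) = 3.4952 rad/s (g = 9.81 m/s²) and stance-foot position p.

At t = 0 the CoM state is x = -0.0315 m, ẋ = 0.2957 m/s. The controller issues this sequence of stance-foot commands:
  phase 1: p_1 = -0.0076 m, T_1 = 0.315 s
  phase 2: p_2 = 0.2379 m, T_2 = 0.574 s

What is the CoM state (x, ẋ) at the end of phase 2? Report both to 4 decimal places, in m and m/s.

x = -0.0151, ẋ = -0.7519

phase 1: p=-0.0076, T=0.315, ωT=1.100988, cosh=1.669839, sinh=1.337297; start (x,ẋ)=(-0.031500, 0.295700) → end (x,ẋ)=(0.065628, 0.382060)
phase 2: p=0.2379, T=0.574, ωT=2.006245, cosh=3.784918, sinh=3.650425; start (x,ẋ)=(0.065628, 0.382060) → end (x,ẋ)=(-0.015106, -0.751941)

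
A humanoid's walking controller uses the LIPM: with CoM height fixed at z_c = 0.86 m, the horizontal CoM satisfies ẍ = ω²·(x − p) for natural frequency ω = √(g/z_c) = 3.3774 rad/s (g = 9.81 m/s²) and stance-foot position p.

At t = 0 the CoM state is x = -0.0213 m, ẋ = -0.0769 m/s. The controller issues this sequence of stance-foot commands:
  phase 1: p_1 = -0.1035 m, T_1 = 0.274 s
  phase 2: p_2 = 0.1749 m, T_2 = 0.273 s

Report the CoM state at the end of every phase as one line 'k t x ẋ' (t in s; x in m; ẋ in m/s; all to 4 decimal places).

phase 1: p=-0.1035, T=0.274, ωT=0.925408, cosh=1.459633, sinh=1.063263; start (x,ẋ)=(-0.021300, -0.076900) → end (x,ẋ)=(-0.007728, 0.182940)
phase 2: p=0.1749, T=0.273, ωT=0.922030, cosh=1.456050, sinh=1.058340; start (x,ẋ)=(-0.007728, 0.182940) → end (x,ẋ)=(-0.033689, -0.386421)

1 0.2740 -0.0077 0.1829
2 0.5470 -0.0337 -0.3864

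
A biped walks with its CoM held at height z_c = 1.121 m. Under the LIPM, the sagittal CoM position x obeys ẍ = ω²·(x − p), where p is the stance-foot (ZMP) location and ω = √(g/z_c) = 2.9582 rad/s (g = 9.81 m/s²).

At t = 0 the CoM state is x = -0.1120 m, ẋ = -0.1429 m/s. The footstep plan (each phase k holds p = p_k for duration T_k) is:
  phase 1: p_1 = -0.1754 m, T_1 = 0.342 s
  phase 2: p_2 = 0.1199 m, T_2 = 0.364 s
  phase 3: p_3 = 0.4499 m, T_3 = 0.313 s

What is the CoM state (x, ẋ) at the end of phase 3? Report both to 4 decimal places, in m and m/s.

phase 1: p=-0.1754, T=0.342, ωT=1.011704, cosh=1.556942, sinh=1.193343; start (x,ẋ)=(-0.112000, -0.142900) → end (x,ẋ)=(-0.134336, 0.001324)
phase 2: p=0.1199, T=0.364, ωT=1.076785, cosh=1.637958, sinh=1.297269; start (x,ẋ)=(-0.134336, 0.001324) → end (x,ẋ)=(-0.295947, -0.973482)
phase 3: p=0.4499, T=0.313, ωT=0.925917, cosh=1.460174, sinh=1.064006; start (x,ẋ)=(-0.295947, -0.973482) → end (x,ẋ)=(-0.989309, -3.769040)

x = -0.9893, ẋ = -3.7690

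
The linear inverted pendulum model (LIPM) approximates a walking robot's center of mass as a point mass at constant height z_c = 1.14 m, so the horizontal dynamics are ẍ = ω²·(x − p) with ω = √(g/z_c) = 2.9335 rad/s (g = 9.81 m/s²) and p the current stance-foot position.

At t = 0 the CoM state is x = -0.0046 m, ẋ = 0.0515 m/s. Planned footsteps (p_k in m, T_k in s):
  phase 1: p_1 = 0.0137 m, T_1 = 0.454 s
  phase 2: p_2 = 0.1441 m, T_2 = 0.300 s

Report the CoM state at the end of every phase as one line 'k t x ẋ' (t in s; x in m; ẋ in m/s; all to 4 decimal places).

phase 1: p=0.0137, T=0.454, ωT=1.331809, cosh=2.025944, sinh=1.761945; start (x,ẋ)=(-0.004600, 0.051500) → end (x,ẋ)=(0.007558, 0.009750)
phase 2: p=0.1441, T=0.300, ωT=0.880050, cosh=1.412891, sinh=0.998129; start (x,ẋ)=(0.007558, 0.009750) → end (x,ẋ)=(-0.045502, -0.386023)

1 0.4540 0.0076 0.0097
2 0.7540 -0.0455 -0.3860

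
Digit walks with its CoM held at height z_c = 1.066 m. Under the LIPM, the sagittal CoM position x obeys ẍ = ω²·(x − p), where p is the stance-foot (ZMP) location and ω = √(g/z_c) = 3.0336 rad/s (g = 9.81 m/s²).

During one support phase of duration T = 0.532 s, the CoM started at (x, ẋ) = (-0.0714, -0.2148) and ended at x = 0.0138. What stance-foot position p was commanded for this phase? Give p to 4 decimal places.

p = -0.2303

ωT = 3.0336·0.532 = 1.613875; cosh(ωT) = 2.610675, sinh(ωT) = 2.411561
x(T) = p + (x₀−p)·cosh(ωT) + (ẋ₀/ω)·sinh(ωT) ⇒ p·(1 − cosh) = x(T) − x₀·cosh − (ẋ₀/ω)·sinh
numerator   = 0.0138 − (-0.0714)·2.610675 − (-0.2148/3.0336)·2.411561 = 0.370957
denominator = 1 − 2.610675 = -1.610675
p = 0.370957 / -1.610675 = -0.2303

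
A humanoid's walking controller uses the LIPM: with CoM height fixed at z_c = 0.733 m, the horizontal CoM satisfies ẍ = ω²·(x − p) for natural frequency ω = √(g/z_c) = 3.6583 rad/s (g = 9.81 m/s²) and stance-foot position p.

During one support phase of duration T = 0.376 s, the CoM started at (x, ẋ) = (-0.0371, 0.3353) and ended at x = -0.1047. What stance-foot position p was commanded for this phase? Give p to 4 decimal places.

p = 0.1777

ωT = 3.6583·0.376 = 1.375521; cosh(ωT) = 2.104923, sinh(ωT) = 1.852215
x(T) = p + (x₀−p)·cosh(ωT) + (ẋ₀/ω)·sinh(ωT) ⇒ p·(1 − cosh) = x(T) − x₀·cosh − (ẋ₀/ω)·sinh
numerator   = -0.1047 − (-0.0371)·2.104923 − (0.3353/3.6583)·1.852215 = -0.196371
denominator = 1 − 2.104923 = -1.104923
p = -0.196371 / -1.104923 = 0.1777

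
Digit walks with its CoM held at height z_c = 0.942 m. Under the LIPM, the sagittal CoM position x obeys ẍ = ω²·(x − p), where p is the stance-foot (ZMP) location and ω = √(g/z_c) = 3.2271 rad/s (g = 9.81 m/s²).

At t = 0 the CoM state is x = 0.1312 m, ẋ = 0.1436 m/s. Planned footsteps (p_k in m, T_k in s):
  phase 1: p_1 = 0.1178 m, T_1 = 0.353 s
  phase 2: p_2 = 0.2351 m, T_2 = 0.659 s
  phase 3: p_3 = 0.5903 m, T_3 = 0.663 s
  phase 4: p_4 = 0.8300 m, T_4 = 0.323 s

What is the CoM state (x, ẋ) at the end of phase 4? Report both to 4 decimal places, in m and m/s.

x = 2.5852, ẋ = 5.9865

phase 1: p=0.1178, T=0.353, ωT=1.139166, cosh=1.722124, sinh=1.402038; start (x,ẋ)=(0.131200, 0.143600) → end (x,ẋ)=(0.203265, 0.307926)
phase 2: p=0.2351, T=0.659, ωT=2.126659, cosh=4.253017, sinh=4.133782; start (x,ẋ)=(0.203265, 0.307926) → end (x,ẋ)=(0.494143, 0.884924)
phase 3: p=0.5903, T=0.663, ωT=2.139567, cosh=4.306733, sinh=4.189027; start (x,ẋ)=(0.494143, 0.884924) → end (x,ẋ)=(1.324880, 2.511249)
phase 4: p=0.8300, T=0.323, ωT=1.042353, cosh=1.594253, sinh=1.241629; start (x,ẋ)=(1.324880, 2.511249) → end (x,ẋ)=(2.585169, 5.986483)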